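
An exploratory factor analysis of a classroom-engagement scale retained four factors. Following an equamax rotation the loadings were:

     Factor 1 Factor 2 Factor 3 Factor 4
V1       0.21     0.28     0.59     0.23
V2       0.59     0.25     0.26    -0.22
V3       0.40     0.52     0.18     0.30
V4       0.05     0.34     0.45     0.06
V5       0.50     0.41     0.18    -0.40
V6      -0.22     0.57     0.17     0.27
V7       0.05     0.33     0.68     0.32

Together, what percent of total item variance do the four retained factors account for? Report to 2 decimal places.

Communalities: 0.5235, 0.5266, 0.5528, 0.3242, 0.6105, 0.4751, 0.6762; Σh² = 3.6889.
Total variance with 7 standardized items is 7, so the solution explains 3.6889/7 = 0.5270 = 52.70%.

52.70%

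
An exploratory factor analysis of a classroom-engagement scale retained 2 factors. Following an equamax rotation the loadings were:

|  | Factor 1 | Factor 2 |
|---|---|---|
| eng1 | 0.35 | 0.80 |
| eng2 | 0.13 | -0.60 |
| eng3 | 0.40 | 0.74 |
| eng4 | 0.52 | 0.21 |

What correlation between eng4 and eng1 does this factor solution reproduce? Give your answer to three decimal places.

r̂ = Σ λ_i·λ_j across factors = (0.52)(0.35) + (0.21)(0.80)
  = +0.1820 +0.1680 = 0.3500

0.350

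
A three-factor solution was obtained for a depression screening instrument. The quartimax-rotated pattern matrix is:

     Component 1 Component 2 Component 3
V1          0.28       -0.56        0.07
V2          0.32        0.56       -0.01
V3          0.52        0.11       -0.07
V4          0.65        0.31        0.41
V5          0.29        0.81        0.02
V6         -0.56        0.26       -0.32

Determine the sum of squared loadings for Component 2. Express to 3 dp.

SS loadings for Component 2 = (-0.56)² + 0.56² + 0.11² + 0.31² + 0.81² + 0.26² = 0.3136 + 0.3136 + 0.0121 + 0.0961 + 0.6561 + 0.0676 = 1.4591

1.459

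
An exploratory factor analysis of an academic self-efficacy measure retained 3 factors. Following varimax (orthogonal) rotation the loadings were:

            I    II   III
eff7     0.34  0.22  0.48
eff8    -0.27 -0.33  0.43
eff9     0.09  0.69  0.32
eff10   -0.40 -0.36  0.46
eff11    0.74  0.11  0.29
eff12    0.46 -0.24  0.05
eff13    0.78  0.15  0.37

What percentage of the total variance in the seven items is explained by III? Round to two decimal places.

SS loadings for III = 0.48² + 0.43² + 0.32² + 0.46² + 0.29² + 0.05² + 0.37² = 0.9528
With 7 standardized items, total variance = 7. Proportion = 0.9528/7 = 0.1361 → 13.61%.

13.61%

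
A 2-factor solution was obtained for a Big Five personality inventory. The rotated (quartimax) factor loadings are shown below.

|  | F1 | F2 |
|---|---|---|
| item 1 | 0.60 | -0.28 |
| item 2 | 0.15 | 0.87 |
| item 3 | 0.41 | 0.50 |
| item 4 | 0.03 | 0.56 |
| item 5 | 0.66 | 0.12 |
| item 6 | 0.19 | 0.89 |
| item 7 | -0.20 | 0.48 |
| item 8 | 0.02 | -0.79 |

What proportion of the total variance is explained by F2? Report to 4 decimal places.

SS loadings for F2 = (-0.28)² + 0.87² + 0.50² + 0.56² + 0.12² + 0.89² + 0.48² + (-0.79)² = 3.0599
Proportion of variance = 3.0599 / 8 = 0.3825.

0.3825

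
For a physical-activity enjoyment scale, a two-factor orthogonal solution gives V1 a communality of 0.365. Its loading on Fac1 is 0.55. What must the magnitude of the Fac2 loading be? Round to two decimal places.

Under orthogonal rotation h² = Σλ², so λ_Fac2² = h² − (0.3025) = 0.365 − 0.3025 = 0.0625.
|λ| = √0.0625 = 0.2500.

0.25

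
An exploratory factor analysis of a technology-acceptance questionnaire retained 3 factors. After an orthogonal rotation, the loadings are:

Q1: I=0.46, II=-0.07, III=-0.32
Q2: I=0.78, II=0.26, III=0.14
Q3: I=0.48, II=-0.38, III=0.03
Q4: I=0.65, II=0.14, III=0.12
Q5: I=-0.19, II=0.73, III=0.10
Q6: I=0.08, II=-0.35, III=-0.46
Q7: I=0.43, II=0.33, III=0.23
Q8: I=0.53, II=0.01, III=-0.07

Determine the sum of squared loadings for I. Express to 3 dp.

1.981

SS loadings for I = 0.46² + 0.78² + 0.48² + 0.65² + (-0.19)² + 0.08² + 0.43² + 0.53² = 0.2116 + 0.6084 + 0.2304 + 0.4225 + 0.0361 + 0.0064 + 0.1849 + 0.2809 = 1.9812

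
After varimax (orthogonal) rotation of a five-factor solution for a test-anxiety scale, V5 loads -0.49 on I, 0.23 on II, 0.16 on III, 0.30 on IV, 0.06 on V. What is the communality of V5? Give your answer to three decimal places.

0.412

h² = (-0.49)² + 0.23² + 0.16² + 0.30² + 0.06² = 0.2401 + 0.0529 + 0.0256 + 0.0900 + 0.0036 = 0.4122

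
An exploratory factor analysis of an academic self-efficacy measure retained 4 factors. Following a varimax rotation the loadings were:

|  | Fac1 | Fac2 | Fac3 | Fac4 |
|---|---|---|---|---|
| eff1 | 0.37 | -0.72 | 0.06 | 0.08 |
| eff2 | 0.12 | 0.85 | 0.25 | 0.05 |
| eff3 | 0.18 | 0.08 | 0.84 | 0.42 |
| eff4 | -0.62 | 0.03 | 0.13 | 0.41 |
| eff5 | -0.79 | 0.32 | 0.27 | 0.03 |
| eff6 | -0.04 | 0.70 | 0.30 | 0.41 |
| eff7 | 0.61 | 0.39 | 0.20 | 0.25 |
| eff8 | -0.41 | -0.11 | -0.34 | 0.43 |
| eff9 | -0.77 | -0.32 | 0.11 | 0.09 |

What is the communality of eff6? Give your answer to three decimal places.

h² = (-0.04)² + 0.70² + 0.30² + 0.41² = 0.0016 + 0.4900 + 0.0900 + 0.1681 = 0.7497

0.750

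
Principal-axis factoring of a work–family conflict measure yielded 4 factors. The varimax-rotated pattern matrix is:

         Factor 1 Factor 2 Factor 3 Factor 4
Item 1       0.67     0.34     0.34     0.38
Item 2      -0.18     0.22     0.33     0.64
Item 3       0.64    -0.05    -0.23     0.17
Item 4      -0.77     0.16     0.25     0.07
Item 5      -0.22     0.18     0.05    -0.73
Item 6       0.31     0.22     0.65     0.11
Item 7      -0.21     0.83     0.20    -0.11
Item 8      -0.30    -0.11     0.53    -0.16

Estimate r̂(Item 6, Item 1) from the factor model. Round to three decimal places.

0.545

r̂ = Σ λ_i·λ_j across factors = (0.31)(0.67) + (0.22)(0.34) + (0.65)(0.34) + (0.11)(0.38)
  = +0.2077 +0.0748 +0.2210 +0.0418 = 0.5453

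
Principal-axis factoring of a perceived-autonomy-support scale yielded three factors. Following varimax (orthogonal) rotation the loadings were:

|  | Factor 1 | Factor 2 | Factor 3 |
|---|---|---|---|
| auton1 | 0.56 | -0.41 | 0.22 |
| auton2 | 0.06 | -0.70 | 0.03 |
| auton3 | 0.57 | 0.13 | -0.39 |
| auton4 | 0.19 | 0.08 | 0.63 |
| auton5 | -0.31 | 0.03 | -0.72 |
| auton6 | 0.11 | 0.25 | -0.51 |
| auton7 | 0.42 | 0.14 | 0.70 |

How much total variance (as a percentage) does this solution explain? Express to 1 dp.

Communalities: 0.5301, 0.4945, 0.4939, 0.4394, 0.6154, 0.3347, 0.6860; Σh² = 3.5940.
Total variance with 7 standardized items is 7, so the solution explains 3.5940/7 = 0.5134 = 51.34%.

51.3%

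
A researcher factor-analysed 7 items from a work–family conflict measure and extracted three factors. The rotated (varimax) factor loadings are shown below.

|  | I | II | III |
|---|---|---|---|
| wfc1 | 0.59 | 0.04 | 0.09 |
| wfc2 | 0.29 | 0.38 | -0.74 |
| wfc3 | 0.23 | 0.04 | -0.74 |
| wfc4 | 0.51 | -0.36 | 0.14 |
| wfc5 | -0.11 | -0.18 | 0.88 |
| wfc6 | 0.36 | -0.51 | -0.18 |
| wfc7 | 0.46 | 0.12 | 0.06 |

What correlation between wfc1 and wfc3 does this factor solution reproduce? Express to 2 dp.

r̂ = Σ λ_i·λ_j across factors = (0.59)(0.23) + (0.04)(0.04) + (0.09)(-0.74)
  = +0.1357 +0.0016 -0.0666 = 0.0707

0.07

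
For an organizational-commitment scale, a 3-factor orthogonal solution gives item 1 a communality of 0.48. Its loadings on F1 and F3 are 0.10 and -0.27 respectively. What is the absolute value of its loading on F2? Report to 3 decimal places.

0.630

Under orthogonal rotation h² = Σλ², so λ_F2² = h² − (0.0829) = 0.48 − 0.0829 = 0.3971.
|λ| = √0.3971 = 0.6302.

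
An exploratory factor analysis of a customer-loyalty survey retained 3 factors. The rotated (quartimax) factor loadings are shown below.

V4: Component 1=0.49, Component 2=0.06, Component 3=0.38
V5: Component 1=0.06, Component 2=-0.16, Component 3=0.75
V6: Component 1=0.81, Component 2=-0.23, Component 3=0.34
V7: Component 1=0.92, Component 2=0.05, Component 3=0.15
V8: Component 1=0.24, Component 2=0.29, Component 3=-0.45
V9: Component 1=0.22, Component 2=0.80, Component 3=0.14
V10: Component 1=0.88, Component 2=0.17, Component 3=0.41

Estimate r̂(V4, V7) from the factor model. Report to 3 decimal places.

0.511

r̂ = Σ λ_i·λ_j across factors = (0.49)(0.92) + (0.06)(0.05) + (0.38)(0.15)
  = +0.4508 +0.0030 +0.0570 = 0.5108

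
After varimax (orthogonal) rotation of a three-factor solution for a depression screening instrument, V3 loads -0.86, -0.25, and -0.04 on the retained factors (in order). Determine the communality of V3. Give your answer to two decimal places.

h² = (-0.86)² + (-0.25)² + (-0.04)² = 0.7396 + 0.0625 + 0.0016 = 0.8037

0.80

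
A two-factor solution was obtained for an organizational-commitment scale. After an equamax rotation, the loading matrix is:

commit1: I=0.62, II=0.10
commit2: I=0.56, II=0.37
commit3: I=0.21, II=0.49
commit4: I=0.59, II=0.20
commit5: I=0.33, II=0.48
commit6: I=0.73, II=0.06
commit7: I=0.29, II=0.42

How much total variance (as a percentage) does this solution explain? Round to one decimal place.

37.9%

Communalities: 0.3944, 0.4505, 0.2842, 0.3881, 0.3393, 0.5365, 0.2605; Σh² = 2.6535.
Total variance with 7 standardized items is 7, so the solution explains 2.6535/7 = 0.3791 = 37.91%.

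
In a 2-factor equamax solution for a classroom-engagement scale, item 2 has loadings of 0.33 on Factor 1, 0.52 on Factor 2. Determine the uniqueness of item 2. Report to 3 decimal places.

0.621

h² = 0.33² + 0.52² = 0.1089 + 0.2704 = 0.3793
Uniqueness u² = 1 − h² = 1 − 0.3793 = 0.6207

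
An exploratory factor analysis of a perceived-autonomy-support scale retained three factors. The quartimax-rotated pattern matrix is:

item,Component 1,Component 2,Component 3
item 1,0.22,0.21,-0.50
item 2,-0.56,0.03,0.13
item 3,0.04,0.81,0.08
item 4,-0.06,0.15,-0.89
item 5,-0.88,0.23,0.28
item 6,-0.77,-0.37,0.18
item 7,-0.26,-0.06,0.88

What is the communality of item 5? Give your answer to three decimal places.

h² = (-0.88)² + 0.23² + 0.28² = 0.7744 + 0.0529 + 0.0784 = 0.9057

0.906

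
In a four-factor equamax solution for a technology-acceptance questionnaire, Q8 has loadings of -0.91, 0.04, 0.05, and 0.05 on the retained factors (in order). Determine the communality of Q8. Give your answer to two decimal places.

0.83

h² = (-0.91)² + 0.04² + 0.05² + 0.05² = 0.8281 + 0.0016 + 0.0025 + 0.0025 = 0.8347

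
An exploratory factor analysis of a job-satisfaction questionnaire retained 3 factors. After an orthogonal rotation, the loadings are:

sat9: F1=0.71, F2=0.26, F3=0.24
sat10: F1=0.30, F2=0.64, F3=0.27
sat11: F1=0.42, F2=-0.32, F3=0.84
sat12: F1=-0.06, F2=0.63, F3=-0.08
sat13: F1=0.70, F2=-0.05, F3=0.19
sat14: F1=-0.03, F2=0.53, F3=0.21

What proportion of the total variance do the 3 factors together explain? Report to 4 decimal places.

0.5746

Communalities: 0.6293, 0.5725, 0.9844, 0.4069, 0.5286, 0.3259; Σh² = 3.4476.
Total variance with 6 standardized items is 6, so the solution explains 3.4476/6 = 0.5746.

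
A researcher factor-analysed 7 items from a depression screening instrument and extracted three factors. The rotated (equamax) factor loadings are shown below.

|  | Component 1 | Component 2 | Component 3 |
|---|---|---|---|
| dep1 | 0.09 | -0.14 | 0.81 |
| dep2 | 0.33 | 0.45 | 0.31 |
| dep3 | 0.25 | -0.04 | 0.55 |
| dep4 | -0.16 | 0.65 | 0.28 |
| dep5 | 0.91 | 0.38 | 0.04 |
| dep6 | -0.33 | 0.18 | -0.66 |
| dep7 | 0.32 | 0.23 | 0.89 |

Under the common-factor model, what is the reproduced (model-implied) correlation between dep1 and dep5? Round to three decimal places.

r̂ = Σ λ_i·λ_j across factors = (0.09)(0.91) + (-0.14)(0.38) + (0.81)(0.04)
  = +0.0819 -0.0532 +0.0324 = 0.0611

0.061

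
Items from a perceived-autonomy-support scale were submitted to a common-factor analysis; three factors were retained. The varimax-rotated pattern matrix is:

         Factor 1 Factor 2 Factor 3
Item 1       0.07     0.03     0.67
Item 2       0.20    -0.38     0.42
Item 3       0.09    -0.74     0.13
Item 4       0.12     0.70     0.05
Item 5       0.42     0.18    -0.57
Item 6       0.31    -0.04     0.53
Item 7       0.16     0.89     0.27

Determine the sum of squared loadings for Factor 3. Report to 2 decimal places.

1.32

SS loadings for Factor 3 = 0.67² + 0.42² + 0.13² + 0.05² + (-0.57)² + 0.53² + 0.27² = 0.4489 + 0.1764 + 0.0169 + 0.0025 + 0.3249 + 0.2809 + 0.0729 = 1.3234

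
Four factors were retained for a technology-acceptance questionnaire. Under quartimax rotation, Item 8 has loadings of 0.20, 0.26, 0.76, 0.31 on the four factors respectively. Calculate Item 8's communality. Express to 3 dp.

0.781

h² = 0.20² + 0.26² + 0.76² + 0.31² = 0.0400 + 0.0676 + 0.5776 + 0.0961 = 0.7813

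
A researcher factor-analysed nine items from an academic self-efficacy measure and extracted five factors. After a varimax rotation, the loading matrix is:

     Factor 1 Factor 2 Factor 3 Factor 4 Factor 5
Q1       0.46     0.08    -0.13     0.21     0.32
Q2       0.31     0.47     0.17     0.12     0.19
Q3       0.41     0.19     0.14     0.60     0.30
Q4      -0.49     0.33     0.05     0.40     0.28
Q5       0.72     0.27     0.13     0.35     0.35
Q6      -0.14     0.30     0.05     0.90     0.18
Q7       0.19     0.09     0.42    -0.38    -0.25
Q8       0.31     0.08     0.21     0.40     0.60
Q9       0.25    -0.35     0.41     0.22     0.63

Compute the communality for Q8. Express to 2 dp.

0.67

h² = 0.31² + 0.08² + 0.21² + 0.40² + 0.60² = 0.0961 + 0.0064 + 0.0441 + 0.1600 + 0.3600 = 0.6666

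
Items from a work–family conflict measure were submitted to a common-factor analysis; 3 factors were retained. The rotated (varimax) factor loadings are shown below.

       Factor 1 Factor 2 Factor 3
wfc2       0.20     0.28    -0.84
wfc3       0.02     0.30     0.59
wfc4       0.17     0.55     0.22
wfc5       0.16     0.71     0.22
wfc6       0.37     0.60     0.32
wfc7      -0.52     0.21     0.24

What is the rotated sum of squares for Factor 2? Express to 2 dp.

1.38

SS loadings for Factor 2 = 0.28² + 0.30² + 0.55² + 0.71² + 0.60² + 0.21² = 0.0784 + 0.0900 + 0.3025 + 0.5041 + 0.3600 + 0.0441 = 1.3791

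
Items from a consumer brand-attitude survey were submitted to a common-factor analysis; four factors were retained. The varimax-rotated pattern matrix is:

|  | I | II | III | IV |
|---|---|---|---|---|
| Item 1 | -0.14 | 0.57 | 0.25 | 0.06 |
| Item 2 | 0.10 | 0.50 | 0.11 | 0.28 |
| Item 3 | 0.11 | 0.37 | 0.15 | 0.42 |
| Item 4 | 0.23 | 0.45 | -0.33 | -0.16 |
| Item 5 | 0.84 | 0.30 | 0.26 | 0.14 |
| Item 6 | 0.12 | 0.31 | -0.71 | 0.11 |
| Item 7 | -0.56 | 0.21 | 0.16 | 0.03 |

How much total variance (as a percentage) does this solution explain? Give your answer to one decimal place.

SS loadings by factor: 1.1282, 1.1445, 0.8033, 0.3166; total = 3.3926.
Total variance with 7 standardized items is 7, so the solution explains 3.3926/7 = 0.4847 = 48.47%.

48.5%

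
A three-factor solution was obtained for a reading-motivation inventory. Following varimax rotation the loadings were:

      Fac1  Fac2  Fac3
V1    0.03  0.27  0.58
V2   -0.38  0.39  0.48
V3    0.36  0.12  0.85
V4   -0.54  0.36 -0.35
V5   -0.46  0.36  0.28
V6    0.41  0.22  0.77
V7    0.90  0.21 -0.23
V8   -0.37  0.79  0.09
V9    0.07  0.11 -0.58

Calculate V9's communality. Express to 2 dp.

h² = 0.07² + 0.11² + (-0.58)² = 0.0049 + 0.0121 + 0.3364 = 0.3534

0.35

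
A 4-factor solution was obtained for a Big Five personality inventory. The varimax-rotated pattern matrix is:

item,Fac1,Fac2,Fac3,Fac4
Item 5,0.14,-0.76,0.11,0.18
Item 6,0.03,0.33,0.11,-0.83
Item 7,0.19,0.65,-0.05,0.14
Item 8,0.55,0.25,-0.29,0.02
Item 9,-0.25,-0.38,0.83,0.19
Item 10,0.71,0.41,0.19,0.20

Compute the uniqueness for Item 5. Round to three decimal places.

h² = 0.14² + (-0.76)² + 0.11² + 0.18² = 0.0196 + 0.5776 + 0.0121 + 0.0324 = 0.6417
Uniqueness u² = 1 − h² = 1 − 0.6417 = 0.3583

0.358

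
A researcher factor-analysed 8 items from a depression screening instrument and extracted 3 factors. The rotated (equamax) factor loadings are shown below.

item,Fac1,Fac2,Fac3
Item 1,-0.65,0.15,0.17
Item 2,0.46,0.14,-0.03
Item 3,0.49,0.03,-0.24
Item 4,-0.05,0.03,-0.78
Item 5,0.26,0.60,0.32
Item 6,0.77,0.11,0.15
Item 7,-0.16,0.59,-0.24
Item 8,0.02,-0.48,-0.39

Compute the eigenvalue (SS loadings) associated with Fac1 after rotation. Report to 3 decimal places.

1.563

SS loadings for Fac1 = (-0.65)² + 0.46² + 0.49² + (-0.05)² + 0.26² + 0.77² + (-0.16)² + 0.02² = 0.4225 + 0.2116 + 0.2401 + 0.0025 + 0.0676 + 0.5929 + 0.0256 + 0.0004 = 1.5632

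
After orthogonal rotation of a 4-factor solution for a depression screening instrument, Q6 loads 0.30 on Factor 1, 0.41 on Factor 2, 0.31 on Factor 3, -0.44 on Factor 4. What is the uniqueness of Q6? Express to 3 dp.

0.452

h² = 0.30² + 0.41² + 0.31² + (-0.44)² = 0.0900 + 0.1681 + 0.0961 + 0.1936 = 0.5478
Uniqueness u² = 1 − h² = 1 − 0.5478 = 0.4522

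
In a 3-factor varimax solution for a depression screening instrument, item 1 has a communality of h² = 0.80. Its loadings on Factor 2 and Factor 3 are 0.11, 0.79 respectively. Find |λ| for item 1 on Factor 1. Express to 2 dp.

0.40

Under orthogonal rotation h² = Σλ², so λ_Factor 1² = h² − (0.6362) = 0.80 − 0.6362 = 0.1638.
|λ| = √0.1638 = 0.4047.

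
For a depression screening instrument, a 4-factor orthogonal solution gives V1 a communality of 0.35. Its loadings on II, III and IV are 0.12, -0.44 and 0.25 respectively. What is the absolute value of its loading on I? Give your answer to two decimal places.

Under orthogonal rotation h² = Σλ², so λ_I² = h² − (0.2705) = 0.35 − 0.2705 = 0.0795.
|λ| = √0.0795 = 0.2820.

0.28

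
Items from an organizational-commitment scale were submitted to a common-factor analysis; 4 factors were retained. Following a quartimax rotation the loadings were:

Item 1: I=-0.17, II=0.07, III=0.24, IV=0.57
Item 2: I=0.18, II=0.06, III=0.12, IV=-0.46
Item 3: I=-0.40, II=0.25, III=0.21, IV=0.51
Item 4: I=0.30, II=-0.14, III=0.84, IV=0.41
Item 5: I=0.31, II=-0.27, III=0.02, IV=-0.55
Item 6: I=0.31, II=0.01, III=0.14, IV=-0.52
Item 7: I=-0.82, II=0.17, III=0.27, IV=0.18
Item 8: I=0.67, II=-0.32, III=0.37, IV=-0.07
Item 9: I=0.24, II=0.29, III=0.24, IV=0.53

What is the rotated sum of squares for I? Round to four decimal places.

SS loadings for I = (-0.17)² + 0.18² + (-0.40)² + 0.30² + 0.31² + 0.31² + (-0.82)² + 0.67² + 0.24² = 0.0289 + 0.0324 + 0.1600 + 0.0900 + 0.0961 + 0.0961 + 0.6724 + 0.4489 + 0.0576 = 1.6824

1.6824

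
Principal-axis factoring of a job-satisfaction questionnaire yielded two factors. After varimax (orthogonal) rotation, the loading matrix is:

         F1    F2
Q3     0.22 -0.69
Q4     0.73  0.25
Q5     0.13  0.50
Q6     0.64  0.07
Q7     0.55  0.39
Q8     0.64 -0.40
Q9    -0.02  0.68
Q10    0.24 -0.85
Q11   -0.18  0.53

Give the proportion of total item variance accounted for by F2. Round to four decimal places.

0.2857

SS loadings for F2 = (-0.69)² + 0.25² + 0.50² + 0.07² + 0.39² + (-0.40)² + 0.68² + (-0.85)² + 0.53² = 2.5714
Proportion of variance = 2.5714 / 9 = 0.2857.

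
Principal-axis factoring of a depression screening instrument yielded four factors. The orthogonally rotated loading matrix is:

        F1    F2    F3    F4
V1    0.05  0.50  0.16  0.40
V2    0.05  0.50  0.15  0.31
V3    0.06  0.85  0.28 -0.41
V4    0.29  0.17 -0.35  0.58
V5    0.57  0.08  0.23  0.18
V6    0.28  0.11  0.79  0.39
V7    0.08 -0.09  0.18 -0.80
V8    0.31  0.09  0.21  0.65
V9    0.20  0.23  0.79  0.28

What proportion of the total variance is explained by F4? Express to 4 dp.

SS loadings for F4 = 0.40² + 0.31² + (-0.41)² + 0.58² + 0.18² + 0.39² + (-0.80)² + 0.65² + 0.28² = 2.0860
Proportion of variance = 2.0860 / 9 = 0.2318.

0.2318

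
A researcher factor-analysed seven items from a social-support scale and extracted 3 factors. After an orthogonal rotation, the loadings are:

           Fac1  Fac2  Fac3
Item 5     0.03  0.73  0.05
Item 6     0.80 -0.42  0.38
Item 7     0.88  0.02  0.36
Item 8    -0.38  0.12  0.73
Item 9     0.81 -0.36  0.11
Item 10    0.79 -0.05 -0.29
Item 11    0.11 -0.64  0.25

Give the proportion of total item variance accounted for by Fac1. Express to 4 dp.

0.4074

SS loadings for Fac1 = 0.03² + 0.80² + 0.88² + (-0.38)² + 0.81² + 0.79² + 0.11² = 2.8520
Proportion of variance = 2.8520 / 7 = 0.4074.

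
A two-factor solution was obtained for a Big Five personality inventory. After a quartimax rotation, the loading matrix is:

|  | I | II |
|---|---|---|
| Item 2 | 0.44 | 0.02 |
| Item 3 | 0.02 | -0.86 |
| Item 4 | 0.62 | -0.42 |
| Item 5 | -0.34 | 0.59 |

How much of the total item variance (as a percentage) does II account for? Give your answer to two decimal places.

31.61%

SS loadings for II = 0.02² + (-0.86)² + (-0.42)² + 0.59² = 1.2645
With 4 standardized items, total variance = 4. Proportion = 1.2645/4 = 0.3161 → 31.61%.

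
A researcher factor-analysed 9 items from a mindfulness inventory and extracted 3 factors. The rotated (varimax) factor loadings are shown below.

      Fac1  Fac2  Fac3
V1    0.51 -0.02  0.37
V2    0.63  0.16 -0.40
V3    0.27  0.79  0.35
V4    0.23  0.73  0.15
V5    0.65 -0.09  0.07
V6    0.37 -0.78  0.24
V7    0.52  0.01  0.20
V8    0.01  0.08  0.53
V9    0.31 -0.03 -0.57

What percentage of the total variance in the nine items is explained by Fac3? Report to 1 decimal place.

SS loadings for Fac3 = 0.37² + (-0.40)² + 0.35² + 0.15² + 0.07² + 0.24² + 0.20² + 0.53² + (-0.57)² = 1.1502
With 9 standardized items, total variance = 9. Proportion = 1.1502/9 = 0.1278 → 12.78%.

12.8%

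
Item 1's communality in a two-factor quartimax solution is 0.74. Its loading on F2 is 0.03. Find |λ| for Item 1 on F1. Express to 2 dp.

0.86

Under orthogonal rotation h² = Σλ², so λ_F1² = h² − (0.0009) = 0.74 − 0.0009 = 0.7391.
|λ| = √0.7391 = 0.8597.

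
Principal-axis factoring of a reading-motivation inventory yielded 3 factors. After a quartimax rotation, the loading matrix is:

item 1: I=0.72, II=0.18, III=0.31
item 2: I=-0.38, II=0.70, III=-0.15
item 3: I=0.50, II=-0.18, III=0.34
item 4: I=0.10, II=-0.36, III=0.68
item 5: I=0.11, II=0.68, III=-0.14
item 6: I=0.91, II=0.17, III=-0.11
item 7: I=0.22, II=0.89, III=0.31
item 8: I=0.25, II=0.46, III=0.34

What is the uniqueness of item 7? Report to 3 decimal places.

0.063

h² = 0.22² + 0.89² + 0.31² = 0.0484 + 0.7921 + 0.0961 = 0.9366
Uniqueness u² = 1 − h² = 1 − 0.9366 = 0.0634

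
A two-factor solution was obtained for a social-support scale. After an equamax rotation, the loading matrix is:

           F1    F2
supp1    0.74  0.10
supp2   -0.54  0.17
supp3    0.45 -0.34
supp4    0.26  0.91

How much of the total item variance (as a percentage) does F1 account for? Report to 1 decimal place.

27.7%

SS loadings for F1 = 0.74² + (-0.54)² + 0.45² + 0.26² = 1.1093
With 4 standardized items, total variance = 4. Proportion = 1.1093/4 = 0.2773 → 27.73%.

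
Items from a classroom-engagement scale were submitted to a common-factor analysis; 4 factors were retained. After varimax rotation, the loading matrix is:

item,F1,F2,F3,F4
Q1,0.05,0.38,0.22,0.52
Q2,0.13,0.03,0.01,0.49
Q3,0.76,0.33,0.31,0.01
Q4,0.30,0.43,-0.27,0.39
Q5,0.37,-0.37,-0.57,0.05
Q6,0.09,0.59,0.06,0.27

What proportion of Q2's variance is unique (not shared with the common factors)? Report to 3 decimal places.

0.742

h² = 0.13² + 0.03² + 0.01² + 0.49² = 0.0169 + 0.0009 + 0.0001 + 0.2401 = 0.2580
Uniqueness u² = 1 − h² = 1 − 0.2580 = 0.7420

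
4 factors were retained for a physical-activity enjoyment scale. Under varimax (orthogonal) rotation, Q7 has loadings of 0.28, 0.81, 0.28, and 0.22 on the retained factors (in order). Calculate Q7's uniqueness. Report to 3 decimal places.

0.139

h² = 0.28² + 0.81² + 0.28² + 0.22² = 0.0784 + 0.6561 + 0.0784 + 0.0484 = 0.8613
Uniqueness u² = 1 − h² = 1 − 0.8613 = 0.1387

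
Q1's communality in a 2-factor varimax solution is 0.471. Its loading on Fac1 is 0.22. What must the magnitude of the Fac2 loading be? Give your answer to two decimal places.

0.65

Under orthogonal rotation h² = Σλ², so λ_Fac2² = h² − (0.0484) = 0.471 − 0.0484 = 0.4226.
|λ| = √0.4226 = 0.6501.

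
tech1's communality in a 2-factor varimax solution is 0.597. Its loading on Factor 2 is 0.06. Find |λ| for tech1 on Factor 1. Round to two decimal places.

0.77

Under orthogonal rotation h² = Σλ², so λ_Factor 1² = h² − (0.0036) = 0.597 − 0.0036 = 0.5934.
|λ| = √0.5934 = 0.7703.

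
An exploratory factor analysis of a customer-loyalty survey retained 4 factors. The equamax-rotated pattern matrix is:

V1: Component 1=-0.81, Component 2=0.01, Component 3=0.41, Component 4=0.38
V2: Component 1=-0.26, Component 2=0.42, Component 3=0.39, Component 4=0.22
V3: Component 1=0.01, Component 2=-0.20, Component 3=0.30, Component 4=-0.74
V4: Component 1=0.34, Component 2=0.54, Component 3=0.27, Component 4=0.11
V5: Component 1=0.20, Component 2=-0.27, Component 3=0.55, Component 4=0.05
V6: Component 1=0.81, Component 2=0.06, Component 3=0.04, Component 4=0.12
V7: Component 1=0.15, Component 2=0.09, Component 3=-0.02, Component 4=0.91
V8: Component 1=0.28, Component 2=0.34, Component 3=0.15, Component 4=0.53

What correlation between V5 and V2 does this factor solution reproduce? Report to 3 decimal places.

0.060

r̂ = Σ λ_i·λ_j across factors = (0.20)(-0.26) + (-0.27)(0.42) + (0.55)(0.39) + (0.05)(0.22)
  = -0.0520 -0.1134 +0.2145 +0.0110 = 0.0601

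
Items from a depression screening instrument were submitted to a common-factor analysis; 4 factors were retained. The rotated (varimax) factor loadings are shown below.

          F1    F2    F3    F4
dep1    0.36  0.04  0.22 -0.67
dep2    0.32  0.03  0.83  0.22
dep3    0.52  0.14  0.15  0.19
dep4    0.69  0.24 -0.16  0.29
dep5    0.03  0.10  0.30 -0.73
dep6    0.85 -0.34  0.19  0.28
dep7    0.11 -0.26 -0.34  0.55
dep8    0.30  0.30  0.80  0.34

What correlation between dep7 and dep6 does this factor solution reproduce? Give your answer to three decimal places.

r̂ = Σ λ_i·λ_j across factors = (0.11)(0.85) + (-0.26)(-0.34) + (-0.34)(0.19) + (0.55)(0.28)
  = +0.0935 +0.0884 -0.0646 +0.1540 = 0.2713

0.271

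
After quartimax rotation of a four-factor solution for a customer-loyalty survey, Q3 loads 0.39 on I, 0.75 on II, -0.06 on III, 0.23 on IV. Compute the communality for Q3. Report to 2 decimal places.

0.77

h² = 0.39² + 0.75² + (-0.06)² + 0.23² = 0.1521 + 0.5625 + 0.0036 + 0.0529 = 0.7711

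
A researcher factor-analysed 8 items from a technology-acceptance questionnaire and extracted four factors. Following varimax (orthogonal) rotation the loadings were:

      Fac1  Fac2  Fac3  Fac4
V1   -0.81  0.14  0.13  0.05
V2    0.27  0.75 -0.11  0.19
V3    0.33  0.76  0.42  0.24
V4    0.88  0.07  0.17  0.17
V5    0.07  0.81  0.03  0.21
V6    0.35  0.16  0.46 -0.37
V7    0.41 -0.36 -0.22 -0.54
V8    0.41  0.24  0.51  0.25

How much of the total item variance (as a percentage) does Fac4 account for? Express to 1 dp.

8.3%

SS loadings for Fac4 = 0.05² + 0.19² + 0.24² + 0.17² + 0.21² + (-0.37)² + (-0.54)² + 0.25² = 0.6602
With 8 standardized items, total variance = 8. Proportion = 0.6602/8 = 0.0825 → 8.25%.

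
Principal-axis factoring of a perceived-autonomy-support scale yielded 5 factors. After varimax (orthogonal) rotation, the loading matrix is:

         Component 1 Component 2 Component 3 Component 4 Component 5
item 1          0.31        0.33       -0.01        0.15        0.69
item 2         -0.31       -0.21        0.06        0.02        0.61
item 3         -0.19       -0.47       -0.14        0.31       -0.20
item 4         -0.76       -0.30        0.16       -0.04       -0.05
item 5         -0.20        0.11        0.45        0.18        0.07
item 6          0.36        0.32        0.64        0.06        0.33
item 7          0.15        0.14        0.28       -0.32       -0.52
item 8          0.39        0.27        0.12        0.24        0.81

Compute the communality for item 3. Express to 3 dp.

0.413

h² = (-0.19)² + (-0.47)² + (-0.14)² + 0.31² + (-0.20)² = 0.0361 + 0.2209 + 0.0196 + 0.0961 + 0.0400 = 0.4127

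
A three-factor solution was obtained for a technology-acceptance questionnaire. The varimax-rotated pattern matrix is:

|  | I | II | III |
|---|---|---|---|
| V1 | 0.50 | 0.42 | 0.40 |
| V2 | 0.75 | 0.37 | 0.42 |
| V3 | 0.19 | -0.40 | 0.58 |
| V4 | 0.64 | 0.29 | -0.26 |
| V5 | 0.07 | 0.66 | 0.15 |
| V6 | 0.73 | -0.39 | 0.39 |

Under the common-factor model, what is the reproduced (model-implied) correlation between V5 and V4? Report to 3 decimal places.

0.197

r̂ = Σ λ_i·λ_j across factors = (0.07)(0.64) + (0.66)(0.29) + (0.15)(-0.26)
  = +0.0448 +0.1914 -0.0390 = 0.1972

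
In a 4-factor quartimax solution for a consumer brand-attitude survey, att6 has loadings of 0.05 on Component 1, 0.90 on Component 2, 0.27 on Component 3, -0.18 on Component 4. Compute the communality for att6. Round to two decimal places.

h² = 0.05² + 0.90² + 0.27² + (-0.18)² = 0.0025 + 0.8100 + 0.0729 + 0.0324 = 0.9178

0.92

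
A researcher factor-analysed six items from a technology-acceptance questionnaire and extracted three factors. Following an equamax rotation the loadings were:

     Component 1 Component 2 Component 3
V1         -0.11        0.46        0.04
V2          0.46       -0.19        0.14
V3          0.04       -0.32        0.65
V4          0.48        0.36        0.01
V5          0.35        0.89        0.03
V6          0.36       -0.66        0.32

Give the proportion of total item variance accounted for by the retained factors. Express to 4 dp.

0.4937

Communalities: 0.2253, 0.2673, 0.5265, 0.3601, 0.9155, 0.6676; Σh² = 2.9623.
Total variance with 6 standardized items is 6, so the solution explains 2.9623/6 = 0.4937.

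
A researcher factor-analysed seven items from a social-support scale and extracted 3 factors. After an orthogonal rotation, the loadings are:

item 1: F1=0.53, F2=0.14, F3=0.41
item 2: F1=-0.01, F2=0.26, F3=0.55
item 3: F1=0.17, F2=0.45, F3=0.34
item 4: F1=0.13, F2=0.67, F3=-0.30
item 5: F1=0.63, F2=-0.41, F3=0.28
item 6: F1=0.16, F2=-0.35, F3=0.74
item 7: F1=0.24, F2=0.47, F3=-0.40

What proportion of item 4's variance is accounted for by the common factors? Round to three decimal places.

0.556

h² = 0.13² + 0.67² + (-0.30)² = 0.0169 + 0.4489 + 0.0900 = 0.5558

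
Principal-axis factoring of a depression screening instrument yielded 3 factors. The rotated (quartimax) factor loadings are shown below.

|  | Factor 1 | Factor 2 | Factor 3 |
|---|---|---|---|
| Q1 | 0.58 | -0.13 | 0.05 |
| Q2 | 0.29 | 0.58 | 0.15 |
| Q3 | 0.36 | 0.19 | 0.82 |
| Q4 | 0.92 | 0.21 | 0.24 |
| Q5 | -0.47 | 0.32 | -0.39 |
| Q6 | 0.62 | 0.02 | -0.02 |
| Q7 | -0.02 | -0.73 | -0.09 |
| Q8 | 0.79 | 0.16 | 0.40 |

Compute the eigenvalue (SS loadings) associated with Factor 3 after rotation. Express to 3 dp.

1.076

SS loadings for Factor 3 = 0.05² + 0.15² + 0.82² + 0.24² + (-0.39)² + (-0.02)² + (-0.09)² + 0.40² = 0.0025 + 0.0225 + 0.6724 + 0.0576 + 0.1521 + 0.0004 + 0.0081 + 0.1600 = 1.0756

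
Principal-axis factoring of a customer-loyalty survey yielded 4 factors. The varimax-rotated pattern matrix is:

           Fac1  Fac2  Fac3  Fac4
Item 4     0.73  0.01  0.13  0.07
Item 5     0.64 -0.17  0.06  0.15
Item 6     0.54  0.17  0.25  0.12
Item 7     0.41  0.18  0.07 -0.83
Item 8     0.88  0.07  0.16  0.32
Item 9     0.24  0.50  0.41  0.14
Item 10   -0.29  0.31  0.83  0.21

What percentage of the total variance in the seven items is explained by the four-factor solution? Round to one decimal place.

Communalities: 0.5548, 0.4646, 0.3974, 0.8943, 0.9073, 0.4953, 0.9132; Σh² = 4.6269.
Total variance with 7 standardized items is 7, so the solution explains 4.6269/7 = 0.6610 = 66.10%.

66.1%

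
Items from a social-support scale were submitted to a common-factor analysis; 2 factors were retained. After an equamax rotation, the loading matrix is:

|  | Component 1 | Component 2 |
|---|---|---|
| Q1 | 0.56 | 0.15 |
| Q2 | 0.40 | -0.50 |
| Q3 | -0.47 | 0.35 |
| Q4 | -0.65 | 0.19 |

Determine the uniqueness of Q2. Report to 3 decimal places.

0.590

h² = 0.40² + (-0.50)² = 0.1600 + 0.2500 = 0.4100
Uniqueness u² = 1 − h² = 1 − 0.4100 = 0.5900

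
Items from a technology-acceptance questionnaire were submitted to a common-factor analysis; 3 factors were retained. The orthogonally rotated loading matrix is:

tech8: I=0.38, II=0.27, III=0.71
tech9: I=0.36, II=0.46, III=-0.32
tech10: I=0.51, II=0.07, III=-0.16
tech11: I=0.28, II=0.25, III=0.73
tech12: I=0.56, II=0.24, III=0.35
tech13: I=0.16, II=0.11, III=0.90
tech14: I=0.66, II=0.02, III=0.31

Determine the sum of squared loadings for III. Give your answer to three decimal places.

2.194

SS loadings for III = 0.71² + (-0.32)² + (-0.16)² + 0.73² + 0.35² + 0.90² + 0.31² = 0.5041 + 0.1024 + 0.0256 + 0.5329 + 0.1225 + 0.8100 + 0.0961 = 2.1936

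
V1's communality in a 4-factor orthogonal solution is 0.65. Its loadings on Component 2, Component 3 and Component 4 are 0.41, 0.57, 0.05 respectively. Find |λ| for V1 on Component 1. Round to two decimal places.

Under orthogonal rotation h² = Σλ², so λ_Component 1² = h² − (0.4955) = 0.65 − 0.4955 = 0.1545.
|λ| = √0.1545 = 0.3931.

0.39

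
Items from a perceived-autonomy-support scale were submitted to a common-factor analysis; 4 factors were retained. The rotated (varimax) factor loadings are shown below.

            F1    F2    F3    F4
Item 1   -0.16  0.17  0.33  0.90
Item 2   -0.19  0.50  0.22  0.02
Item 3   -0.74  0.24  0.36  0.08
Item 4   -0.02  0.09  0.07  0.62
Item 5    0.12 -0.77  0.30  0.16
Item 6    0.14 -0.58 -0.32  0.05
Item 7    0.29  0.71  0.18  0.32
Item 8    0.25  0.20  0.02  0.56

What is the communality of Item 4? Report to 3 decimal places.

h² = (-0.02)² + 0.09² + 0.07² + 0.62² = 0.0004 + 0.0081 + 0.0049 + 0.3844 = 0.3978

0.398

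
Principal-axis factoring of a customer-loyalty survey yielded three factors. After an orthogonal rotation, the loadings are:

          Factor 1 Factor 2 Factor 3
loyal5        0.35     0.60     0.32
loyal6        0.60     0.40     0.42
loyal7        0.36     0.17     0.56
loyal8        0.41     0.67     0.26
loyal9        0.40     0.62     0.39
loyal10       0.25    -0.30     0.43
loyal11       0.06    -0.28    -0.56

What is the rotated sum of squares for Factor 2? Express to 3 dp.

SS loadings for Factor 2 = 0.60² + 0.40² + 0.17² + 0.67² + 0.62² + (-0.30)² + (-0.28)² = 0.3600 + 0.1600 + 0.0289 + 0.4489 + 0.3844 + 0.0900 + 0.0784 = 1.5506

1.551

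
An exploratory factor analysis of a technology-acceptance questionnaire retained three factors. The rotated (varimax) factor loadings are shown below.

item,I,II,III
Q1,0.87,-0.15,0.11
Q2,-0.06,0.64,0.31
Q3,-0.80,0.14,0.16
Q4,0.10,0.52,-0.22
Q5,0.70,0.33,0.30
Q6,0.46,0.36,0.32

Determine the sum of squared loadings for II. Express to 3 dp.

SS loadings for II = (-0.15)² + 0.64² + 0.14² + 0.52² + 0.33² + 0.36² = 0.0225 + 0.4096 + 0.0196 + 0.2704 + 0.1089 + 0.1296 = 0.9606

0.961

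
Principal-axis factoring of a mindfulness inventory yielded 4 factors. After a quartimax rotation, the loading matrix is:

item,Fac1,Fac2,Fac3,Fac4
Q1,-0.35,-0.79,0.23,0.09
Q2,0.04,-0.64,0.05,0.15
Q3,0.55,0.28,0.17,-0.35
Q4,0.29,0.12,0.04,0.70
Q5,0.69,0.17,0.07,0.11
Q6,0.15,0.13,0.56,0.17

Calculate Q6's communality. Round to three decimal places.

0.382

h² = 0.15² + 0.13² + 0.56² + 0.17² = 0.0225 + 0.0169 + 0.3136 + 0.0289 = 0.3819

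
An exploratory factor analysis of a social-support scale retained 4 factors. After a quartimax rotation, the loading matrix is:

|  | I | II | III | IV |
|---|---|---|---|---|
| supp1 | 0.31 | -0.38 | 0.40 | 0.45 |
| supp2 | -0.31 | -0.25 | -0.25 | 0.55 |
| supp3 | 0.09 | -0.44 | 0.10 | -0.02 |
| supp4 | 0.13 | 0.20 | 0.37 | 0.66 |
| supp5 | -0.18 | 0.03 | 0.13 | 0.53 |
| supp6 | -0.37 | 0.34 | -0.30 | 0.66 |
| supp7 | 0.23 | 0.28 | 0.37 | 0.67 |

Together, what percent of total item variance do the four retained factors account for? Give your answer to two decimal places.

SS loadings by factor: 0.4394, 0.6354, 0.6132, 2.1064; total = 3.7944.
Total variance with 7 standardized items is 7, so the solution explains 3.7944/7 = 0.5421 = 54.21%.

54.21%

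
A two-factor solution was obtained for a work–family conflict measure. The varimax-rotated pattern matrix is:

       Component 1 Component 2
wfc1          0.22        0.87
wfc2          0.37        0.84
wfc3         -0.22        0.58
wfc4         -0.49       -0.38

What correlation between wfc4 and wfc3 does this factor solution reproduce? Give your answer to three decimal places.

-0.113

r̂ = Σ λ_i·λ_j across factors = (-0.49)(-0.22) + (-0.38)(0.58)
  = +0.1078 -0.2204 = -0.1126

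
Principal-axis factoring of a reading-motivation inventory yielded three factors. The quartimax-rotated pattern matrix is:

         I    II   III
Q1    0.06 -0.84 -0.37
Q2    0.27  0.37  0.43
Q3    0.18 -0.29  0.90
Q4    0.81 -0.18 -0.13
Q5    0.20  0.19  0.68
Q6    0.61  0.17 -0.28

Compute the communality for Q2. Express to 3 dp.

0.395

h² = 0.27² + 0.37² + 0.43² = 0.0729 + 0.1369 + 0.1849 = 0.3947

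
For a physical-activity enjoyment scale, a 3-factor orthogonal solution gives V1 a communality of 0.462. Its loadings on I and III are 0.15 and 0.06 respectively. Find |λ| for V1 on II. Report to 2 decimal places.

0.66

Under orthogonal rotation h² = Σλ², so λ_II² = h² − (0.0261) = 0.462 − 0.0261 = 0.4359.
|λ| = √0.4359 = 0.6602.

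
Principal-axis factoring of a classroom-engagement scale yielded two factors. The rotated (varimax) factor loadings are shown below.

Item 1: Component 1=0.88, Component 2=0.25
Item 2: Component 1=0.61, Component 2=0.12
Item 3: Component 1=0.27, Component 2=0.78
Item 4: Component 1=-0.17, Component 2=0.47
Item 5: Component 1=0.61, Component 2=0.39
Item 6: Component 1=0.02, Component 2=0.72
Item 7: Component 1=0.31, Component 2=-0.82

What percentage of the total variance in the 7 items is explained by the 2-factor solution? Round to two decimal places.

56.66%

SS loadings by factor: 1.7169, 2.2491; total = 3.9660.
Total variance with 7 standardized items is 7, so the solution explains 3.9660/7 = 0.5666 = 56.66%.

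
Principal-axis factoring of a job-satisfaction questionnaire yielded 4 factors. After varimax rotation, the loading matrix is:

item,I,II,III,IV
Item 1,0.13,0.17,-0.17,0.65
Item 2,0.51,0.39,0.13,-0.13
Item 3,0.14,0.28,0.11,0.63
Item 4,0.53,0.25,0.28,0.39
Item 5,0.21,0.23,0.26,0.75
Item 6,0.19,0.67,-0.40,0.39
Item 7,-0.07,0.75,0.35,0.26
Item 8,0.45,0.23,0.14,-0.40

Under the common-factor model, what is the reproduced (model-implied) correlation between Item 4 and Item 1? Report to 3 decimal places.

0.317

r̂ = Σ λ_i·λ_j across factors = (0.53)(0.13) + (0.25)(0.17) + (0.28)(-0.17) + (0.39)(0.65)
  = +0.0689 +0.0425 -0.0476 +0.2535 = 0.3173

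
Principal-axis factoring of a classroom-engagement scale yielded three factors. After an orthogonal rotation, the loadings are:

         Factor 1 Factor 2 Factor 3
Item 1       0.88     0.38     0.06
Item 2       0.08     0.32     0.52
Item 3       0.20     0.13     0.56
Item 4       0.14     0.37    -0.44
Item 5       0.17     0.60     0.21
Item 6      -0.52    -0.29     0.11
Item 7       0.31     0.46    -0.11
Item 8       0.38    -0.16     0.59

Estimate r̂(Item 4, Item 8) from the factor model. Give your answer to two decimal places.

-0.27

r̂ = Σ λ_i·λ_j across factors = (0.14)(0.38) + (0.37)(-0.16) + (-0.44)(0.59)
  = +0.0532 -0.0592 -0.2596 = -0.2656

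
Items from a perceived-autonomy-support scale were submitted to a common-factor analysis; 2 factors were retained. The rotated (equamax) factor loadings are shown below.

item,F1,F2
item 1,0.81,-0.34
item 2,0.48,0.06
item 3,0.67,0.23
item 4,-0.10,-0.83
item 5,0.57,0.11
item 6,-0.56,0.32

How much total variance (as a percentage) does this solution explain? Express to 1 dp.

49.3%

SS loadings by factor: 1.9839, 0.9755; total = 2.9594.
Total variance with 6 standardized items is 6, so the solution explains 2.9594/6 = 0.4932 = 49.32%.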